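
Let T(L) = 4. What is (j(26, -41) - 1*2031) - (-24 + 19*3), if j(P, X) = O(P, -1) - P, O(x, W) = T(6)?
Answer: -2086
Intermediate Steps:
O(x, W) = 4
j(P, X) = 4 - P
(j(26, -41) - 1*2031) - (-24 + 19*3) = ((4 - 1*26) - 1*2031) - (-24 + 19*3) = ((4 - 26) - 2031) - (-24 + 57) = (-22 - 2031) - 1*33 = -2053 - 33 = -2086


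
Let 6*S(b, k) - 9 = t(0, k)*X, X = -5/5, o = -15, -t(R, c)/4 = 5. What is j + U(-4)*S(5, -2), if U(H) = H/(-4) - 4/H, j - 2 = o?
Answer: -10/3 ≈ -3.3333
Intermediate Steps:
t(R, c) = -20 (t(R, c) = -4*5 = -20)
X = -1 (X = -5*⅕ = -1)
j = -13 (j = 2 - 15 = -13)
U(H) = -4/H - H/4 (U(H) = H*(-¼) - 4/H = -H/4 - 4/H = -4/H - H/4)
S(b, k) = 29/6 (S(b, k) = 3/2 + (-20*(-1))/6 = 3/2 + (⅙)*20 = 3/2 + 10/3 = 29/6)
j + U(-4)*S(5, -2) = -13 + (-4/(-4) - ¼*(-4))*(29/6) = -13 + (-4*(-¼) + 1)*(29/6) = -13 + (1 + 1)*(29/6) = -13 + 2*(29/6) = -13 + 29/3 = -10/3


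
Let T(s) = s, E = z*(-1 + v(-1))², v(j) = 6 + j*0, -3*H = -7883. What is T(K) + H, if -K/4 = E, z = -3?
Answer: 8783/3 ≈ 2927.7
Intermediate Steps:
H = 7883/3 (H = -⅓*(-7883) = 7883/3 ≈ 2627.7)
v(j) = 6 (v(j) = 6 + 0 = 6)
E = -75 (E = -3*(-1 + 6)² = -3*5² = -3*25 = -75)
K = 300 (K = -4*(-75) = 300)
T(K) + H = 300 + 7883/3 = 8783/3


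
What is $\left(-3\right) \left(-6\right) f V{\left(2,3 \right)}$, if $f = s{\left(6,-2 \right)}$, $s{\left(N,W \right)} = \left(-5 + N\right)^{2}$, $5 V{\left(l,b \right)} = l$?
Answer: $\frac{36}{5} \approx 7.2$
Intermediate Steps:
$V{\left(l,b \right)} = \frac{l}{5}$
$f = 1$ ($f = \left(-5 + 6\right)^{2} = 1^{2} = 1$)
$\left(-3\right) \left(-6\right) f V{\left(2,3 \right)} = \left(-3\right) \left(-6\right) 1 \cdot \frac{1}{5} \cdot 2 = 18 \cdot 1 \cdot \frac{2}{5} = 18 \cdot \frac{2}{5} = \frac{36}{5}$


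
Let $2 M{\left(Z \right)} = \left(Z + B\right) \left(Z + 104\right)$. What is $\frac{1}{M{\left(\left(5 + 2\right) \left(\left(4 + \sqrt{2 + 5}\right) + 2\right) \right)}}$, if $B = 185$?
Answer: $\frac{33485}{536761989} - \frac{2611 \sqrt{7}}{536761989} \approx 4.9513 \cdot 10^{-5}$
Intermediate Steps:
$M{\left(Z \right)} = \frac{\left(104 + Z\right) \left(185 + Z\right)}{2}$ ($M{\left(Z \right)} = \frac{\left(Z + 185\right) \left(Z + 104\right)}{2} = \frac{\left(185 + Z\right) \left(104 + Z\right)}{2} = \frac{\left(104 + Z\right) \left(185 + Z\right)}{2}$)
$\frac{1}{M{\left(\left(5 + 2\right) \left(\left(4 + \sqrt{2 + 5}\right) + 2\right) \right)}} = \frac{1}{9620 + \frac{\left(\left(5 + 2\right) \left(\left(4 + \sqrt{2 + 5}\right) + 2\right)\right)^{2}}{2} + \frac{289 \left(5 + 2\right) \left(\left(4 + \sqrt{2 + 5}\right) + 2\right)}{2}} = \frac{1}{9620 + \frac{\left(7 \left(\left(4 + \sqrt{7}\right) + 2\right)\right)^{2}}{2} + \frac{289 \cdot 7 \left(\left(4 + \sqrt{7}\right) + 2\right)}{2}} = \frac{1}{9620 + \frac{\left(7 \left(6 + \sqrt{7}\right)\right)^{2}}{2} + \frac{289 \cdot 7 \left(6 + \sqrt{7}\right)}{2}} = \frac{1}{9620 + \frac{\left(42 + 7 \sqrt{7}\right)^{2}}{2} + \frac{289 \left(42 + 7 \sqrt{7}\right)}{2}} = \frac{1}{9620 + \frac{\left(42 + 7 \sqrt{7}\right)^{2}}{2} + \left(6069 + \frac{2023 \sqrt{7}}{2}\right)} = \frac{1}{15689 + \frac{\left(42 + 7 \sqrt{7}\right)^{2}}{2} + \frac{2023 \sqrt{7}}{2}}$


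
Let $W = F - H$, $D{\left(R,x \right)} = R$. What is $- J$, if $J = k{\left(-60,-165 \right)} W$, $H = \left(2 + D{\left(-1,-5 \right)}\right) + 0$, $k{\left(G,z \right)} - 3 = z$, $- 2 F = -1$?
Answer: $-81$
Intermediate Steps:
$F = \frac{1}{2}$ ($F = \left(- \frac{1}{2}\right) \left(-1\right) = \frac{1}{2} \approx 0.5$)
$k{\left(G,z \right)} = 3 + z$
$H = 1$ ($H = \left(2 - 1\right) + 0 = 1 + 0 = 1$)
$W = - \frac{1}{2}$ ($W = \frac{1}{2} - 1 = - \frac{1}{2} \approx -0.5$)
$J = 81$ ($J = \left(3 - 165\right) \left(- \frac{1}{2}\right) = \left(-162\right) \left(- \frac{1}{2}\right) = 81$)
$- J = \left(-1\right) 81 = -81$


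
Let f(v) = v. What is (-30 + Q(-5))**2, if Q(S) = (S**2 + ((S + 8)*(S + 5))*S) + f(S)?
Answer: 100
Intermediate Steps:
Q(S) = S + S**2 + S*(5 + S)*(8 + S) (Q(S) = (S**2 + ((S + 8)*(S + 5))*S) + S = (S**2 + ((8 + S)*(5 + S))*S) + S = (S**2 + ((5 + S)*(8 + S))*S) + S = (S**2 + S*(5 + S)*(8 + S)) + S = S + S**2 + S*(5 + S)*(8 + S))
(-30 + Q(-5))**2 = (-30 - 5*(41 + (-5)**2 + 14*(-5)))**2 = (-30 - 5*(41 + 25 - 70))**2 = (-30 - 5*(-4))**2 = (-30 + 20)**2 = (-10)**2 = 100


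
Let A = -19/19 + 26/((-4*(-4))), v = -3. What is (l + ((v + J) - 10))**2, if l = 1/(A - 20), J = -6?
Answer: 8720209/24025 ≈ 362.96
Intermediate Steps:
A = 5/8 (A = -19*1/19 + 26/16 = -1 + 26*(1/16) = -1 + 13/8 = 5/8 ≈ 0.62500)
l = -8/155 (l = 1/(5/8 - 20) = 1/(-155/8) = -8/155 ≈ -0.051613)
(l + ((v + J) - 10))**2 = (-8/155 + ((-3 - 6) - 10))**2 = (-8/155 + (-9 - 10))**2 = (-8/155 - 19)**2 = (-2953/155)**2 = 8720209/24025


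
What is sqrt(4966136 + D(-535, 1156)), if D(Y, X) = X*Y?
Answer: 2*sqrt(1086919) ≈ 2085.1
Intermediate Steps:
sqrt(4966136 + D(-535, 1156)) = sqrt(4966136 + 1156*(-535)) = sqrt(4966136 - 618460) = sqrt(4347676) = 2*sqrt(1086919)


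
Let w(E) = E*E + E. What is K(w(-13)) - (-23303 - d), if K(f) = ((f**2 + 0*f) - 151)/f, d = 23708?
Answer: 7357901/156 ≈ 47166.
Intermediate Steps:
w(E) = E + E**2 (w(E) = E**2 + E = E + E**2)
K(f) = (-151 + f**2)/f (K(f) = ((f**2 + 0) - 151)/f = (f**2 - 151)/f = (-151 + f**2)/f)
K(w(-13)) - (-23303 - d) = (-13*(1 - 13) - 151*(-1/(13*(1 - 13)))) - (-23303 - 1*23708) = (-13*(-12) - 151/((-13*(-12)))) - (-23303 - 23708) = (156 - 151/156) - 1*(-47011) = (156 - 151*1/156) + 47011 = (156 - 151/156) + 47011 = 24185/156 + 47011 = 7357901/156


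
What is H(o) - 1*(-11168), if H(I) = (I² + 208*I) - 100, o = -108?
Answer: 268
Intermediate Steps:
H(I) = -100 + I² + 208*I
H(o) - 1*(-11168) = (-100 + (-108)² + 208*(-108)) - 1*(-11168) = (-100 + 11664 - 22464) + 11168 = -10900 + 11168 = 268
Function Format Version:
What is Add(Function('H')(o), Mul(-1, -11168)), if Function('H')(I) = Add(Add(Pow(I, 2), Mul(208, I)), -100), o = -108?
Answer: 268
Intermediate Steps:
Function('H')(I) = Add(-100, Pow(I, 2), Mul(208, I))
Add(Function('H')(o), Mul(-1, -11168)) = Add(Add(-100, Pow(-108, 2), Mul(208, -108)), Mul(-1, -11168)) = Add(Add(-100, 11664, -22464), 11168) = Add(-10900, 11168) = 268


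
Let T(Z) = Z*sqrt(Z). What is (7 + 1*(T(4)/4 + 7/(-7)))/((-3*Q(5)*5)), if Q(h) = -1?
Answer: 8/15 ≈ 0.53333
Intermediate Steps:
T(Z) = Z**(3/2)
(7 + 1*(T(4)/4 + 7/(-7)))/((-3*Q(5)*5)) = (7 + 1*(4**(3/2)/4 + 7/(-7)))/((-3*(-1)*5)) = (7 + 1*(8*(1/4) + 7*(-1/7)))/((3*5)) = (7 + 1*(2 - 1))/15 = (7 + 1*1)*(1/15) = (7 + 1)*(1/15) = 8*(1/15) = 8/15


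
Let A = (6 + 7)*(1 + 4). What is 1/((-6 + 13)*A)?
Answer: 1/455 ≈ 0.0021978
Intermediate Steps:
A = 65 (A = 13*5 = 65)
1/((-6 + 13)*A) = 1/((-6 + 13)*65) = 1/(7*65) = 1/455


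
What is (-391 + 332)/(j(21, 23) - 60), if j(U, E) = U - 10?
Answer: 59/49 ≈ 1.2041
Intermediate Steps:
j(U, E) = -10 + U
(-391 + 332)/(j(21, 23) - 60) = (-391 + 332)/((-10 + 21) - 60) = -59/(11 - 60) = -59/(-49) = -59*(-1/49) = 59/49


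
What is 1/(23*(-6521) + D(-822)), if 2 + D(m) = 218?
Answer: -1/149767 ≈ -6.6770e-6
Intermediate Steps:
D(m) = 216 (D(m) = -2 + 218 = 216)
1/(23*(-6521) + D(-822)) = 1/(23*(-6521) + 216) = 1/(-149983 + 216) = 1/(-149767) = -1/149767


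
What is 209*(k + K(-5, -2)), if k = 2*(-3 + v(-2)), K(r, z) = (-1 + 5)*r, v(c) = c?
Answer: -6270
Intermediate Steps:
K(r, z) = 4*r
k = -10 (k = 2*(-3 - 2) = 2*(-5) = -10)
209*(k + K(-5, -2)) = 209*(-10 + 4*(-5)) = 209*(-10 - 20) = 209*(-30) = -6270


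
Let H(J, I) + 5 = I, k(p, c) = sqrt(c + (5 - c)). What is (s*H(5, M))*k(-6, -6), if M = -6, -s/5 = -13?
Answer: -715*sqrt(5) ≈ -1598.8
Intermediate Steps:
s = 65 (s = -5*(-13) = 65)
k(p, c) = sqrt(5)
H(J, I) = -5 + I
(s*H(5, M))*k(-6, -6) = (65*(-5 - 6))*sqrt(5) = (65*(-11))*sqrt(5) = -715*sqrt(5)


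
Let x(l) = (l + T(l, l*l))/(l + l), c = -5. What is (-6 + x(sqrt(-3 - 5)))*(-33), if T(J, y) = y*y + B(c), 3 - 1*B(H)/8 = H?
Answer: 363/2 + 528*I*sqrt(2) ≈ 181.5 + 746.71*I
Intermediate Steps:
B(H) = 24 - 8*H
T(J, y) = 64 + y**2 (T(J, y) = y*y + (24 - 8*(-5)) = y**2 + (24 + 40) = y**2 + 64 = 64 + y**2)
x(l) = (64 + l + l**4)/(2*l) (x(l) = (l + (64 + (l*l)**2))/(l + l) = (l + (64 + (l**2)**2))/((2*l)) = (l + (64 + l**4))*(1/(2*l)) = (64 + l + l**4)*(1/(2*l)) = (64 + l + l**4)/(2*l))
(-6 + x(sqrt(-3 - 5)))*(-33) = (-6 + (64 + sqrt(-3 - 5) + (sqrt(-3 - 5))**4)/(2*(sqrt(-3 - 5))))*(-33) = (-6 + (64 + sqrt(-8) + (sqrt(-8))**4)/(2*(sqrt(-8))))*(-33) = (-6 + (64 + 2*I*sqrt(2) + (2*I*sqrt(2))**4)/(2*((2*I*sqrt(2)))))*(-33) = (-6 + (-I*sqrt(2)/4)*(64 + 2*I*sqrt(2) + 64)/2)*(-33) = (-6 + (-I*sqrt(2)/4)*(128 + 2*I*sqrt(2))/2)*(-33) = (-6 - I*sqrt(2)*(128 + 2*I*sqrt(2))/8)*(-33) = 198 + 33*I*sqrt(2)*(128 + 2*I*sqrt(2))/8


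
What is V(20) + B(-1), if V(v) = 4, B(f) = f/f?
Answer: 5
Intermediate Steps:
B(f) = 1
V(20) + B(-1) = 4 + 1 = 5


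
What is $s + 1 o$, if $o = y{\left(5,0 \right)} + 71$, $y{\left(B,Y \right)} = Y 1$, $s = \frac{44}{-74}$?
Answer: $\frac{2605}{37} \approx 70.405$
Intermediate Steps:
$s = - \frac{22}{37}$ ($s = 44 \left(- \frac{1}{74}\right) = - \frac{22}{37} \approx -0.59459$)
$y{\left(B,Y \right)} = Y$
$o = 71$ ($o = 0 + 71 = 71$)
$s + 1 o = - \frac{22}{37} + 1 \cdot 71 = - \frac{22}{37} + 71 = \frac{2605}{37}$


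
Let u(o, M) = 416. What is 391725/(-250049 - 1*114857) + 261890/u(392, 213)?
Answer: 23850568685/37950224 ≈ 628.47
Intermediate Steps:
391725/(-250049 - 1*114857) + 261890/u(392, 213) = 391725/(-250049 - 1*114857) + 261890/416 = 391725/(-250049 - 114857) + 261890*(1/416) = 391725/(-364906) + 130945/208 = 391725*(-1/364906) + 130945/208 = -391725/364906 + 130945/208 = 23850568685/37950224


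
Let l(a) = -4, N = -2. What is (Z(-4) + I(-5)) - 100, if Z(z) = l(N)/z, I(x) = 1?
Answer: -98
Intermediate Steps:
Z(z) = -4/z
(Z(-4) + I(-5)) - 100 = (-4/(-4) + 1) - 100 = (-4*(-¼) + 1) - 100 = (1 + 1) - 100 = 2 - 100 = -98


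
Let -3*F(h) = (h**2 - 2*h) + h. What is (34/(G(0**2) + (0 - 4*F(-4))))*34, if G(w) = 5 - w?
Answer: 3468/95 ≈ 36.505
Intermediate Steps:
F(h) = -h**2/3 + h/3 (F(h) = -((h**2 - 2*h) + h)/3 = -(h**2 - h)/3 = -h**2/3 + h/3)
(34/(G(0**2) + (0 - 4*F(-4))))*34 = (34/((5 - 1*0**2) + (0 - 4*(-4)*(1 - 1*(-4))/3)))*34 = (34/((5 - 1*0) + (0 - 4*(-4)*(1 + 4)/3)))*34 = (34/((5 + 0) + (0 - 4*(-4)*5/3)))*34 = (34/(5 + (0 - 4*(-20/3))))*34 = (34/(5 + (0 + 80/3)))*34 = (34/(5 + 80/3))*34 = (34/(95/3))*34 = ((3/95)*34)*34 = (102/95)*34 = 3468/95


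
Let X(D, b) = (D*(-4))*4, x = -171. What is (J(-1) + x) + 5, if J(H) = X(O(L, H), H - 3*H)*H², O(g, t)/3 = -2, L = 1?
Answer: -70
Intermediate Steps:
O(g, t) = -6 (O(g, t) = 3*(-2) = -6)
X(D, b) = -16*D (X(D, b) = -4*D*4 = -16*D)
J(H) = 96*H² (J(H) = (-16*(-6))*H² = 96*H²)
(J(-1) + x) + 5 = (96*(-1)² - 171) + 5 = (96*1 - 171) + 5 = (96 - 171) + 5 = -75 + 5 = -70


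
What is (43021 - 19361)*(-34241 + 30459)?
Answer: -89482120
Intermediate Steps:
(43021 - 19361)*(-34241 + 30459) = 23660*(-3782) = -89482120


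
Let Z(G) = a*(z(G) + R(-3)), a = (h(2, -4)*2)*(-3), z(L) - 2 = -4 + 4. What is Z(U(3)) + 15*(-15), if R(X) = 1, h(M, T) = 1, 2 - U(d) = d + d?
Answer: -243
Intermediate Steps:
U(d) = 2 - 2*d (U(d) = 2 - (d + d) = 2 - 2*d)
z(L) = 2 (z(L) = 2 + (-4 + 4) = 2 + 0 = 2)
a = -6 (a = (1*2)*(-3) = 2*(-3) = -6)
Z(G) = -18 (Z(G) = -6*(2 + 1) = -6*3 = -18)
Z(U(3)) + 15*(-15) = -18 + 15*(-15) = -18 - 225 = -243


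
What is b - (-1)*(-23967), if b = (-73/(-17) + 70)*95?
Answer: -287454/17 ≈ -16909.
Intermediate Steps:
b = 119985/17 (b = (-73*(-1/17) + 70)*95 = (73/17 + 70)*95 = (1263/17)*95 = 119985/17 ≈ 7057.9)
b - (-1)*(-23967) = 119985/17 - (-1)*(-23967) = 119985/17 - 1*23967 = 119985/17 - 23967 = -287454/17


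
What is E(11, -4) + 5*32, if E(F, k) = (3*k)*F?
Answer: 28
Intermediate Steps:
E(F, k) = 3*F*k
E(11, -4) + 5*32 = 3*11*(-4) + 5*32 = -132 + 160 = 28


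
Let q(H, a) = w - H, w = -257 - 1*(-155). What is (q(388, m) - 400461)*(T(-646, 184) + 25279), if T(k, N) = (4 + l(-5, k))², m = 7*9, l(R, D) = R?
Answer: -10136041280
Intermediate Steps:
w = -102 (w = -257 + 155 = -102)
m = 63
T(k, N) = 1 (T(k, N) = (4 - 5)² = (-1)² = 1)
q(H, a) = -102 - H
(q(388, m) - 400461)*(T(-646, 184) + 25279) = ((-102 - 1*388) - 400461)*(1 + 25279) = ((-102 - 388) - 400461)*25280 = (-490 - 400461)*25280 = -400951*25280 = -10136041280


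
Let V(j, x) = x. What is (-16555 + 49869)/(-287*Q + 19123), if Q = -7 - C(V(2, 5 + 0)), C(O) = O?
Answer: 33314/22567 ≈ 1.4762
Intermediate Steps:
Q = -12 (Q = -7 - (5 + 0) = -7 - 1*5 = -7 - 5 = -12)
(-16555 + 49869)/(-287*Q + 19123) = (-16555 + 49869)/(-287*(-12) + 19123) = 33314/(3444 + 19123) = 33314/22567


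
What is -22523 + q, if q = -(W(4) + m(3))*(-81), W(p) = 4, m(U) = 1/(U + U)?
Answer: -44371/2 ≈ -22186.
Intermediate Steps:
m(U) = 1/(2*U)
q = 675/2 (q = -(4 + (1/2)/3)*(-81) = -(4 + (1/2)*(1/3))*(-81) = -(4 + 1/6)*(-81) = -25*(-81)/6 = -1*(-675/2) = 675/2 ≈ 337.50)
-22523 + q = -22523 + 675/2 = -44371/2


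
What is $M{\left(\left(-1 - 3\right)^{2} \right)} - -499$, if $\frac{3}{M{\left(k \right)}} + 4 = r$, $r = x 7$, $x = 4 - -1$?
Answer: $\frac{15472}{31} \approx 499.1$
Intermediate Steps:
$x = 5$ ($x = 4 + 1 = 5$)
$r = 35$ ($r = 5 \cdot 7 = 35$)
$M{\left(k \right)} = \frac{3}{31}$ ($M{\left(k \right)} = \frac{3}{-4 + 35} = \frac{3}{31}$)
$M{\left(\left(-1 - 3\right)^{2} \right)} - -499 = \frac{3}{31} - -499 = \frac{3}{31} + 499 = \frac{15472}{31}$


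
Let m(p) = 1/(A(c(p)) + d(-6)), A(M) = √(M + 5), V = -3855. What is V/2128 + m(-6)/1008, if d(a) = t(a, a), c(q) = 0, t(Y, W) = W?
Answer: -358553/197904 - √5/31248 ≈ -1.8118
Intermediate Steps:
A(M) = √(5 + M)
d(a) = a
m(p) = 1/(-6 + √5) (m(p) = 1/(√(5 + 0) - 6) = 1/(√5 - 6) = 1/(-6 + √5))
V/2128 + m(-6)/1008 = -3855/2128 + (-6/31 - √5/31)/1008 = -3855*1/2128 + (-6/31 - √5/31)*(1/1008) = -3855/2128 + (-1/5208 - √5/31248) = -358553/197904 - √5/31248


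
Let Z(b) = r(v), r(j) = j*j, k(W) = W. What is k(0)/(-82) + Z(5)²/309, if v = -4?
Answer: 256/309 ≈ 0.82848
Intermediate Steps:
r(j) = j²
Z(b) = 16 (Z(b) = (-4)² = 16)
k(0)/(-82) + Z(5)²/309 = 0/(-82) + 16²/309 = 0*(-1/82) + 256*(1/309) = 0 + 256/309 = 256/309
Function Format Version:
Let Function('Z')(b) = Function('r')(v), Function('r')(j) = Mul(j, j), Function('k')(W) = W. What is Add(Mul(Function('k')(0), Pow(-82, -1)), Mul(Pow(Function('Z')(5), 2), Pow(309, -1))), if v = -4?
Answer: Rational(256, 309) ≈ 0.82848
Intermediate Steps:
Function('r')(j) = Pow(j, 2)
Function('Z')(b) = 16 (Function('Z')(b) = Pow(-4, 2) = 16)
Add(Mul(Function('k')(0), Pow(-82, -1)), Mul(Pow(Function('Z')(5), 2), Pow(309, -1))) = Add(Mul(0, Pow(-82, -1)), Mul(Pow(16, 2), Pow(309, -1))) = Add(Mul(0, Rational(-1, 82)), Mul(256, Rational(1, 309))) = Add(0, Rational(256, 309)) = Rational(256, 309)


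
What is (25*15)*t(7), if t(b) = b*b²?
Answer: 128625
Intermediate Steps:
t(b) = b³
(25*15)*t(7) = (25*15)*7³ = 375*343 = 128625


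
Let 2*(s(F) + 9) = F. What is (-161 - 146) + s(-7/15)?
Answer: -9487/30 ≈ -316.23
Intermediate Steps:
s(F) = -9 + F/2
(-161 - 146) + s(-7/15) = (-161 - 146) + (-9 + (-7/15)/2) = -307 + (-9 + (-7*1/15)/2) = -307 + (-9 + (½)*(-7/15)) = -307 + (-9 - 7/30) = -307 - 277/30 = -9487/30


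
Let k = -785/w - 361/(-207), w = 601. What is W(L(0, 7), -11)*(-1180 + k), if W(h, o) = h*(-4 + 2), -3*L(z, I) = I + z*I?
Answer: -2054441116/373221 ≈ -5504.6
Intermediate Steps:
L(z, I) = -I/3 - I*z/3 (L(z, I) = -(I + z*I)/3 = -(I + I*z)/3 = -I/3 - I*z/3)
W(h, o) = -2*h (W(h, o) = h*(-2) = -2*h)
k = 54466/124407 (k = -785/601 - 361/(-207) = -785*1/601 - 361*(-1/207) = -785/601 + 361/207 = 54466/124407 ≈ 0.43781)
W(L(0, 7), -11)*(-1180 + k) = (-(-2)*7*(1 + 0)/3)*(-1180 + 54466/124407) = -(-2)*7/3*(-146745794/124407) = -2*(-7/3)*(-146745794/124407) = (14/3)*(-146745794/124407) = -2054441116/373221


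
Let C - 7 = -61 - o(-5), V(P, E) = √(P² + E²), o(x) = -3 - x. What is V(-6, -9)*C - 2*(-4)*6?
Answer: 48 - 168*√13 ≈ -557.73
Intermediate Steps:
V(P, E) = √(E² + P²)
C = -56 (C = 7 + (-61 - (-3 - 1*(-5))) = 7 + (-61 - (-3 + 5)) = 7 + (-61 - 1*2) = 7 + (-61 - 2) = 7 - 63 = -56)
V(-6, -9)*C - 2*(-4)*6 = √((-9)² + (-6)²)*(-56) - 2*(-4)*6 = √(81 + 36)*(-56) + 8*6 = √117*(-56) + 48 = (3*√13)*(-56) + 48 = -168*√13 + 48 = 48 - 168*√13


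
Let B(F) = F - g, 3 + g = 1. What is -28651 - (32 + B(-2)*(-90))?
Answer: -28683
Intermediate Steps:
g = -2 (g = -3 + 1 = -2)
B(F) = 2 + F (B(F) = F - 1*(-2) = F + 2 = 2 + F)
-28651 - (32 + B(-2)*(-90)) = -28651 - (32 + (2 - 2)*(-90)) = -28651 - (32 + 0*(-90)) = -28651 - (32 + 0) = -28651 - 1*32 = -28651 - 32 = -28683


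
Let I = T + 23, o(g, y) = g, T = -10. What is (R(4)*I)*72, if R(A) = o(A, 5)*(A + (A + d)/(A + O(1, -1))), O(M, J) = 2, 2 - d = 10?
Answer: 12480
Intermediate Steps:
d = -8 (d = 2 - 1*10 = 2 - 10 = -8)
I = 13 (I = -10 + 23 = 13)
R(A) = A*(A + (-8 + A)/(2 + A)) (R(A) = A*(A + (A - 8)/(A + 2)) = A*(A + (-8 + A)/(2 + A)))
(R(4)*I)*72 = ((4*(-8 + 4² + 3*4)/(2 + 4))*13)*72 = ((4*(-8 + 16 + 12)/6)*13)*72 = ((4*(⅙)*20)*13)*72 = ((40/3)*13)*72 = (520/3)*72 = 12480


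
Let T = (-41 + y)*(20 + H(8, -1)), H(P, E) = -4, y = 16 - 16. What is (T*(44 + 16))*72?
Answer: -2833920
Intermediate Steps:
y = 0
T = -656 (T = (-41 + 0)*(20 - 4) = -41*16 = -656)
(T*(44 + 16))*72 = -656*(44 + 16)*72 = -656*60*72 = -39360*72 = -2833920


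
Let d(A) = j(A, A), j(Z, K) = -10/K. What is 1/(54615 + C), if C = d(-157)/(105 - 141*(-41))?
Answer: 462051/25234915370 ≈ 1.8310e-5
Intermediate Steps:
d(A) = -10/A
C = 5/462051 (C = (-10/(-157))/(105 - 141*(-41)) = (-10*(-1/157))/(105 + 5781) = (10/157)/5886 = (10/157)*(1/5886) = 5/462051 ≈ 1.0821e-5)
1/(54615 + C) = 1/(54615 + 5/462051) = 1/(25234915370/462051) = 462051/25234915370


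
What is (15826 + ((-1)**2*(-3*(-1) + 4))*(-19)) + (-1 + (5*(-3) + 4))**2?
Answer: 15837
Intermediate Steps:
(15826 + ((-1)**2*(-3*(-1) + 4))*(-19)) + (-1 + (5*(-3) + 4))**2 = (15826 + (1*(3 + 4))*(-19)) + (-1 + (-15 + 4))**2 = (15826 + (1*7)*(-19)) + (-1 - 11)**2 = (15826 + 7*(-19)) + (-12)**2 = (15826 - 133) + 144 = 15693 + 144 = 15837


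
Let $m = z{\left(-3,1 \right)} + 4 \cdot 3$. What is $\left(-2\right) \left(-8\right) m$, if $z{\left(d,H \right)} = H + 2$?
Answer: $240$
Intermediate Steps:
$z{\left(d,H \right)} = 2 + H$
$m = 15$ ($m = \left(2 + 1\right) + 4 \cdot 3 = 3 + 12 = 15$)
$\left(-2\right) \left(-8\right) m = \left(-2\right) \left(-8\right) 15 = 16 \cdot 15 = 240$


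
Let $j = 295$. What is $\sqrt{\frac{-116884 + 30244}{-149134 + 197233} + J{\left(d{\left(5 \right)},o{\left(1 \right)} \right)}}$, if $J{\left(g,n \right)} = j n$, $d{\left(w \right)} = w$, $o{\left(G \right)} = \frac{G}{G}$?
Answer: $\frac{\sqrt{75368808215}}{16033} \approx 17.123$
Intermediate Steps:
$o{\left(G \right)} = 1$
$J{\left(g,n \right)} = 295 n$
$\sqrt{\frac{-116884 + 30244}{-149134 + 197233} + J{\left(d{\left(5 \right)},o{\left(1 \right)} \right)}} = \sqrt{\frac{-116884 + 30244}{-149134 + 197233} + 295 \cdot 1} = \sqrt{- \frac{86640}{48099} + 295} = \sqrt{\left(-86640\right) \frac{1}{48099} + 295} = \sqrt{- \frac{28880}{16033} + 295} = \sqrt{\frac{4700855}{16033}} = \frac{\sqrt{75368808215}}{16033}$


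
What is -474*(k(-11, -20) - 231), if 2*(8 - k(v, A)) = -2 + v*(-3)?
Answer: 113049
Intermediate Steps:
k(v, A) = 9 + 3*v/2 (k(v, A) = 8 - (-2 + v*(-3))/2 = 8 - (-2 - 3*v)/2 = 8 + (1 + 3*v/2) = 9 + 3*v/2)
-474*(k(-11, -20) - 231) = -474*((9 + (3/2)*(-11)) - 231) = -474*((9 - 33/2) - 231) = -474*(-15/2 - 231) = -474*(-477/2) = 113049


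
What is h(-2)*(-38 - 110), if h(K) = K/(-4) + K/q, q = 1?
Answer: 222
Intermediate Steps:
h(K) = 3*K/4 (h(K) = K/(-4) + K/1 = K*(-1/4) + K*1 = -K/4 + K = 3*K/4)
h(-2)*(-38 - 110) = ((3/4)*(-2))*(-38 - 110) = -3/2*(-148) = 222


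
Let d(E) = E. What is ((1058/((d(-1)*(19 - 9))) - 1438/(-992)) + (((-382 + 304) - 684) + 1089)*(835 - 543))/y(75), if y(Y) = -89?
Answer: -236541531/220720 ≈ -1071.7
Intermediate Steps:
((1058/((d(-1)*(19 - 9))) - 1438/(-992)) + (((-382 + 304) - 684) + 1089)*(835 - 543))/y(75) = ((1058/((-(19 - 9))) - 1438/(-992)) + (((-382 + 304) - 684) + 1089)*(835 - 543))/(-89) = ((1058/((-1*10)) - 1438*(-1/992)) + ((-78 - 684) + 1089)*292)*(-1/89) = ((1058/(-10) + 719/496) + (-762 + 1089)*292)*(-1/89) = ((1058*(-⅒) + 719/496) + 327*292)*(-1/89) = ((-529/5 + 719/496) + 95484)*(-1/89) = (-258789/2480 + 95484)*(-1/89) = (236541531/2480)*(-1/89) = -236541531/220720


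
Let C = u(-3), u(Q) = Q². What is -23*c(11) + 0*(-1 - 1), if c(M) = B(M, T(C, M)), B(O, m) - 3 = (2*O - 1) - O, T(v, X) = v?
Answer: -299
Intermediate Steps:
C = 9 (C = (-3)² = 9)
B(O, m) = 2 + O (B(O, m) = 3 + ((2*O - 1) - O) = 3 + ((-1 + 2*O) - O) = 3 + (-1 + O) = 2 + O)
c(M) = 2 + M
-23*c(11) + 0*(-1 - 1) = -23*(2 + 11) + 0*(-1 - 1) = -23*13 + 0*(-2) = -299 + 0 = -299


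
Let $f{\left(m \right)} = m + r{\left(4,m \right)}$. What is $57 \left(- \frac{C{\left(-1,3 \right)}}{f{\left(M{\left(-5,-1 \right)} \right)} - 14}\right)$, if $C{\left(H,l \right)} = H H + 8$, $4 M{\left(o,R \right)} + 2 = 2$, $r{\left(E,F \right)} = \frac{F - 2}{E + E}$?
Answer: $36$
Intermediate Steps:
$r{\left(E,F \right)} = \frac{-2 + F}{2 E}$
$M{\left(o,R \right)} = 0$ ($M{\left(o,R \right)} = - \frac{1}{2} + \frac{1}{4} \cdot 2 = - \frac{1}{2} + \frac{1}{2} = 0$)
$C{\left(H,l \right)} = 8 + H^{2}$ ($C{\left(H,l \right)} = H^{2} + 8 = 8 + H^{2}$)
$f{\left(m \right)} = - \frac{1}{4} + \frac{9 m}{8}$ ($f{\left(m \right)} = m + \frac{-2 + m}{2 \cdot 4} = m + \frac{1}{2} \cdot \frac{1}{4} \left(-2 + m\right) = m + \left(- \frac{1}{4} + \frac{m}{8}\right) = - \frac{1}{4} + \frac{9 m}{8}$)
$57 \left(- \frac{C{\left(-1,3 \right)}}{f{\left(M{\left(-5,-1 \right)} \right)} - 14}\right) = 57 \left(- \frac{8 + \left(-1\right)^{2}}{\left(- \frac{1}{4} + \frac{9}{8} \cdot 0\right) - 14}\right) = 57 \left(- \frac{8 + 1}{\left(- \frac{1}{4} + 0\right) - 14}\right) = 57 \left(- \frac{9}{- \frac{1}{4} - 14}\right) = 57 \left(- \frac{9}{- \frac{57}{4}}\right) = 57 \left(- \frac{9 \left(-4\right)}{57}\right) = 57 \left(\left(-1\right) \left(- \frac{12}{19}\right)\right) = 57 \cdot \frac{12}{19} = 36$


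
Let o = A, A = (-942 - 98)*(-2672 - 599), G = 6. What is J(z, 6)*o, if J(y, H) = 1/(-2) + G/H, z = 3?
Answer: 1700920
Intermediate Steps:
A = 3401840 (A = -1040*(-3271) = 3401840)
J(y, H) = -½ + 6/H (J(y, H) = 1/(-2) + 6/H = 1*(-½) + 6/H = -½ + 6/H)
o = 3401840
J(z, 6)*o = ((½)*(12 - 1*6)/6)*3401840 = ((½)*(⅙)*(12 - 6))*3401840 = ((½)*(⅙)*6)*3401840 = (½)*3401840 = 1700920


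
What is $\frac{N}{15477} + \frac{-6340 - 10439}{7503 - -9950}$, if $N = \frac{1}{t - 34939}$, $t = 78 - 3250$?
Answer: $- \frac{9896991604166}{10294546406991} \approx -0.96138$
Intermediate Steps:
$t = -3172$ ($t = 78 - 3250 = -3172$)
$N = - \frac{1}{38111}$ ($N = \frac{1}{-3172 - 34939} = \frac{1}{-38111} = - \frac{1}{38111} \approx -2.6239 \cdot 10^{-5}$)
$\frac{N}{15477} + \frac{-6340 - 10439}{7503 - -9950} = - \frac{1}{38111 \cdot 15477} + \frac{-6340 - 10439}{7503 - -9950} = \left(- \frac{1}{38111}\right) \frac{1}{15477} - \frac{16779}{7503 + 9950} = - \frac{1}{589843947} - \frac{16779}{17453} = - \frac{9896991604166}{10294546406991}$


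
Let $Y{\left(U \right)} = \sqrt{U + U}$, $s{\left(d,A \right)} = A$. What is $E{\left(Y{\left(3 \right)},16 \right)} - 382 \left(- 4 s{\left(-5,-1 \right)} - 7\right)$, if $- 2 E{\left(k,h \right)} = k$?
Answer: $1146 - \frac{\sqrt{6}}{2} \approx 1144.8$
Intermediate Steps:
$Y{\left(U \right)} = \sqrt{2} \sqrt{U}$ ($Y{\left(U \right)} = \sqrt{2 U} = \sqrt{2} \sqrt{U}$)
$E{\left(k,h \right)} = - \frac{k}{2}$
$E{\left(Y{\left(3 \right)},16 \right)} - 382 \left(- 4 s{\left(-5,-1 \right)} - 7\right) = - \frac{\sqrt{2} \sqrt{3}}{2} - 382 \left(\left(-4\right) \left(-1\right) - 7\right) = - \frac{\sqrt{6}}{2} - 382 \left(4 - 7\right) = - \frac{\sqrt{6}}{2} - -1146 = - \frac{\sqrt{6}}{2} + 1146 = 1146 - \frac{\sqrt{6}}{2}$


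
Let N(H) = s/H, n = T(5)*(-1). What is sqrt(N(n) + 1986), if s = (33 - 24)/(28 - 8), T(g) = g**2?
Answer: sqrt(4964955)/50 ≈ 44.564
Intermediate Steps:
n = -25 (n = 5**2*(-1) = 25*(-1) = -25)
s = 9/20 ≈ 0.45000
N(H) = 9/(20*H)
sqrt(N(n) + 1986) = sqrt((9/20)/(-25) + 1986) = sqrt((9/20)*(-1/25) + 1986) = sqrt(-9/500 + 1986) = sqrt(992991/500) = sqrt(4964955)/50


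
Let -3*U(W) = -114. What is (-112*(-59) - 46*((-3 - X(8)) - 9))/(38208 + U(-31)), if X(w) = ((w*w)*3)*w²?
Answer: 286204/19123 ≈ 14.966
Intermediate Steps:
U(W) = 38 (U(W) = -⅓*(-114) = 38)
X(w) = 3*w⁴ (X(w) = (w²*3)*w² = (3*w²)*w² = 3*w⁴)
(-112*(-59) - 46*((-3 - X(8)) - 9))/(38208 + U(-31)) = (-112*(-59) - 46*((-3 - 3*8⁴) - 9))/(38208 + 38) = (6608 - 46*((-3 - 3*4096) - 9))/38246 = (6608 - 46*((-3 - 1*12288) - 9))*(1/38246) = (6608 - 46*((-3 - 12288) - 9))*(1/38246) = (6608 - 46*(-12291 - 9))*(1/38246) = (6608 - 46*(-12300))*(1/38246) = (6608 + 565800)*(1/38246) = 572408*(1/38246) = 286204/19123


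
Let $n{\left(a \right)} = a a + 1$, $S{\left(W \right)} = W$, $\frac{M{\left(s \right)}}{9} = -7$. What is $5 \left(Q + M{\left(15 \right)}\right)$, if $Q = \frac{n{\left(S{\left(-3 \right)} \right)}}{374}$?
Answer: $- \frac{58880}{187} \approx -314.87$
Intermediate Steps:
$M{\left(s \right)} = -63$ ($M{\left(s \right)} = 9 \left(-7\right) = -63$)
$n{\left(a \right)} = 1 + a^{2}$ ($n{\left(a \right)} = a^{2} + 1 = 1 + a^{2}$)
$Q = \frac{5}{187}$ ($Q = \frac{1 + \left(-3\right)^{2}}{374} = \left(1 + 9\right) \frac{1}{374} = 10 \cdot \frac{1}{374} = \frac{5}{187} \approx 0.026738$)
$5 \left(Q + M{\left(15 \right)}\right) = 5 \left(\frac{5}{187} - 63\right) = 5 \left(- \frac{11776}{187}\right) = - \frac{58880}{187}$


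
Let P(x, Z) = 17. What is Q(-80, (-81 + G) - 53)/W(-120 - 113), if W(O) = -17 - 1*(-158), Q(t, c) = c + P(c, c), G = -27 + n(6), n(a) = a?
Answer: -46/47 ≈ -0.97872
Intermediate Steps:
G = -21 (G = -27 + 6 = -21)
Q(t, c) = 17 + c (Q(t, c) = c + 17 = 17 + c)
W(O) = 141 (W(O) = -17 + 158 = 141)
Q(-80, (-81 + G) - 53)/W(-120 - 113) = (17 + ((-81 - 21) - 53))/141 = (17 + (-102 - 53))*(1/141) = (17 - 155)*(1/141) = -138*1/141 = -46/47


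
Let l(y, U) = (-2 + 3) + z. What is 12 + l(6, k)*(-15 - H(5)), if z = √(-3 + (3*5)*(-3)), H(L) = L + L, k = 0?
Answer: -13 - 100*I*√3 ≈ -13.0 - 173.21*I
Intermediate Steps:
H(L) = 2*L
z = 4*I*√3 (z = √(-3 + 15*(-3)) = √(-3 - 45) = √(-48) = 4*I*√3 ≈ 6.9282*I)
l(y, U) = 1 + 4*I*√3 (l(y, U) = (-2 + 3) + 4*I*√3 = 1 + 4*I*√3)
12 + l(6, k)*(-15 - H(5)) = 12 + (1 + 4*I*√3)*(-15 - 2*5) = 12 + (1 + 4*I*√3)*(-15 - 1*10) = 12 + (1 + 4*I*√3)*(-15 - 10) = 12 + (1 + 4*I*√3)*(-25) = 12 + (-25 - 100*I*√3) = -13 - 100*I*√3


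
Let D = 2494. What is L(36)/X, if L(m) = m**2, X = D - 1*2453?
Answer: 1296/41 ≈ 31.610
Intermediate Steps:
X = 41 (X = 2494 - 1*2453 = 2494 - 2453 = 41)
L(36)/X = 36**2/41 = 1296*(1/41) = 1296/41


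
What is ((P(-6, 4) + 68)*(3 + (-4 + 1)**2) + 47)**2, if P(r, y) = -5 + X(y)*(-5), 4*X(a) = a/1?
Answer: 552049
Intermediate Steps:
X(a) = a/4 (X(a) = (a/1)/4 = (a*1)/4 = a/4)
P(r, y) = -5 - 5*y/4 (P(r, y) = -5 + (y/4)*(-5) = -5 - 5*y/4)
((P(-6, 4) + 68)*(3 + (-4 + 1)**2) + 47)**2 = (((-5 - 5/4*4) + 68)*(3 + (-4 + 1)**2) + 47)**2 = (((-5 - 5) + 68)*(3 + (-3)**2) + 47)**2 = ((-10 + 68)*(3 + 9) + 47)**2 = (58*12 + 47)**2 = (696 + 47)**2 = 743**2 = 552049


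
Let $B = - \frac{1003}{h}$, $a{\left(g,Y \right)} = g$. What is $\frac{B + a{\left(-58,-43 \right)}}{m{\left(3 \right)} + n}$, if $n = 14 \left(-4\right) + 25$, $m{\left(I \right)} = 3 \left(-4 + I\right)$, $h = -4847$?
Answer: $\frac{280123}{164798} \approx 1.6998$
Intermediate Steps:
$m{\left(I \right)} = -12 + 3 I$
$B = \frac{1003}{4847}$ ($B = - \frac{1003}{-4847} = \left(-1003\right) \left(- \frac{1}{4847}\right) = \frac{1003}{4847} \approx 0.20693$)
$n = -31$ ($n = -56 + 25 = -31$)
$\frac{B + a{\left(-58,-43 \right)}}{m{\left(3 \right)} + n} = \frac{\frac{1003}{4847} - 58}{\left(-12 + 3 \cdot 3\right) - 31} = - \frac{280123}{4847 \left(\left(-12 + 9\right) - 31\right)} = - \frac{280123}{4847 \left(-3 - 31\right)} = - \frac{280123}{4847 \left(-34\right)} = \left(- \frac{280123}{4847}\right) \left(- \frac{1}{34}\right) = \frac{280123}{164798}$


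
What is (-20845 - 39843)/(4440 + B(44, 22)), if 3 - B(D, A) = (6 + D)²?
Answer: -60688/1943 ≈ -31.234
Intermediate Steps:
B(D, A) = 3 - (6 + D)²
(-20845 - 39843)/(4440 + B(44, 22)) = (-20845 - 39843)/(4440 + (3 - (6 + 44)²)) = -60688/(4440 + (3 - 1*50²)) = -60688/(4440 + (3 - 1*2500)) = -60688/(4440 + (3 - 2500)) = -60688/(4440 - 2497) = -60688/1943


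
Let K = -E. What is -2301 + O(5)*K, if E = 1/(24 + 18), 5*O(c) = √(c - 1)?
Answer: -241606/105 ≈ -2301.0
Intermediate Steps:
O(c) = √(-1 + c)/5 (O(c) = √(c - 1)/5 = √(-1 + c)/5)
E = 1/42 ≈ 0.023810
K = -1/42 (K = -1*1/42 = -1/42 ≈ -0.023810)
-2301 + O(5)*K = -2301 + (√(-1 + 5)/5)*(-1/42) = -2301 + (√4/5)*(-1/42) = -2301 + ((⅕)*2)*(-1/42) = -2301 + (⅖)*(-1/42) = -2301 - 1/105 = -241606/105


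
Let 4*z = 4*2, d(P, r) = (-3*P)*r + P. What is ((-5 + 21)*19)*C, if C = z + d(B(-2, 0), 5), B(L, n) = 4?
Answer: -16416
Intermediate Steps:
d(P, r) = P - 3*P*r (d(P, r) = -3*P*r + P = P - 3*P*r)
z = 2 (z = (4*2)/4 = (¼)*8 = 2)
C = -54 (C = 2 + 4*(1 - 3*5) = 2 + 4*(1 - 15) = 2 + 4*(-14) = 2 - 56 = -54)
((-5 + 21)*19)*C = ((-5 + 21)*19)*(-54) = (16*19)*(-54) = 304*(-54) = -16416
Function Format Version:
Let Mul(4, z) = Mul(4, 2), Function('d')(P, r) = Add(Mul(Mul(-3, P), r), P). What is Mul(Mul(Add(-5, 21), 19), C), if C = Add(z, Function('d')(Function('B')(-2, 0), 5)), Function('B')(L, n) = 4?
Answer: -16416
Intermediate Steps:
Function('d')(P, r) = Add(P, Mul(-3, P, r)) (Function('d')(P, r) = Add(Mul(-3, P, r), P) = Add(P, Mul(-3, P, r)))
z = 2 (z = Mul(Rational(1, 4), Mul(4, 2)) = Mul(Rational(1, 4), 8) = 2)
C = -54 (C = Add(2, Mul(4, Add(1, Mul(-3, 5)))) = Add(2, Mul(4, Add(1, -15))) = Add(2, Mul(4, -14)) = Add(2, -56) = -54)
Mul(Mul(Add(-5, 21), 19), C) = Mul(Mul(Add(-5, 21), 19), -54) = Mul(Mul(16, 19), -54) = Mul(304, -54) = -16416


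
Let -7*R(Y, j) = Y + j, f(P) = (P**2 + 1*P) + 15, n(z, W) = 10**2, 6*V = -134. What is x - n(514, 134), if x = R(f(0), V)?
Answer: -2078/21 ≈ -98.952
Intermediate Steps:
V = -67/3 (V = (1/6)*(-134) = -67/3 ≈ -22.333)
n(z, W) = 100
f(P) = 15 + P + P**2 (f(P) = (P**2 + P) + 15 = (P + P**2) + 15 = 15 + P + P**2)
R(Y, j) = -Y/7 - j/7 (R(Y, j) = -(Y + j)/7 = -Y/7 - j/7)
x = 22/21 (x = -(15 + 0 + 0**2)/7 - 1/7*(-67/3) = -(15 + 0 + 0)/7 + 67/21 = -1/7*15 + 67/21 = -15/7 + 67/21 = 22/21 ≈ 1.0476)
x - n(514, 134) = 22/21 - 1*100 = 22/21 - 100 = -2078/21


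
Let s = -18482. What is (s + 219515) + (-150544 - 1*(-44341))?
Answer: 94830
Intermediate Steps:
(s + 219515) + (-150544 - 1*(-44341)) = (-18482 + 219515) + (-150544 - 1*(-44341)) = 201033 + (-150544 + 44341) = 201033 - 106203 = 94830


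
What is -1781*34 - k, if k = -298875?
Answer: 238321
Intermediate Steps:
-1781*34 - k = -1781*34 - 1*(-298875) = -60554 + 298875 = 238321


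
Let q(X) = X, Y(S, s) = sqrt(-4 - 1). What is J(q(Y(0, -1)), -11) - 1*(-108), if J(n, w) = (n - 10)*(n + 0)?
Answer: 103 - 10*I*sqrt(5) ≈ 103.0 - 22.361*I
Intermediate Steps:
Y(S, s) = I*sqrt(5) (Y(S, s) = sqrt(-5) = I*sqrt(5))
J(n, w) = n*(-10 + n) (J(n, w) = (-10 + n)*n = n*(-10 + n))
J(q(Y(0, -1)), -11) - 1*(-108) = (I*sqrt(5))*(-10 + I*sqrt(5)) - 1*(-108) = I*sqrt(5)*(-10 + I*sqrt(5)) + 108 = 108 + I*sqrt(5)*(-10 + I*sqrt(5))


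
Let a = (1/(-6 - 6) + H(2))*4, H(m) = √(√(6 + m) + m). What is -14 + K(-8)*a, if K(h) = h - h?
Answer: -14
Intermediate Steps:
K(h) = 0
H(m) = √(m + √(6 + m))
a = -⅓ + 4*√(2 + 2*√2) (a = (1/(-6 - 6) + √(2 + √(6 + 2)))*4 = (1/(-12) + √(2 + √8))*4 = (-1/12 + √(2 + 2*√2))*4 = -⅓ + 4*√(2 + 2*√2) ≈ 8.4561)
-14 + K(-8)*a = -14 + 0*(-⅓ + 4*√(2 + 2*√2)) = -14 + 0 = -14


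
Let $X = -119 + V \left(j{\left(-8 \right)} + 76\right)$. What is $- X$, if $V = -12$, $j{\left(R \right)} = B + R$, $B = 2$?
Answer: $959$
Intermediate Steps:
$j{\left(R \right)} = 2 + R$
$X = -959$ ($X = -119 - 12 \left(\left(2 - 8\right) + 76\right) = -119 - 12 \left(-6 + 76\right) = -119 - 840 = -959$)
$- X = \left(-1\right) \left(-959\right) = 959$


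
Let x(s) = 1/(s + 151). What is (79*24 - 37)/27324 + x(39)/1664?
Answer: 13358381/196335360 ≈ 0.068039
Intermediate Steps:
x(s) = 1/(151 + s)
(79*24 - 37)/27324 + x(39)/1664 = (79*24 - 37)/27324 + 1/((151 + 39)*1664) = (1896 - 37)*(1/27324) + (1/1664)/190 = 1859*(1/27324) + (1/190)*(1/1664) = 169/2484 + 1/316160 = 13358381/196335360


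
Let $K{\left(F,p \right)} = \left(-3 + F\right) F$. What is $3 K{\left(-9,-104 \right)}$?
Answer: $324$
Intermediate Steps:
$K{\left(F,p \right)} = F \left(-3 + F\right)$
$3 K{\left(-9,-104 \right)} = 3 \left(- 9 \left(-3 - 9\right)\right) = 3 \left(\left(-9\right) \left(-12\right)\right) = 3 \cdot 108 = 324$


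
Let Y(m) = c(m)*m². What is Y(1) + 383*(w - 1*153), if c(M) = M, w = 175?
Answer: 8427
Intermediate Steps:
Y(m) = m³ (Y(m) = m*m² = m³)
Y(1) + 383*(w - 1*153) = 1³ + 383*(175 - 1*153) = 1 + 383*(175 - 153) = 1 + 383*22 = 1 + 8426 = 8427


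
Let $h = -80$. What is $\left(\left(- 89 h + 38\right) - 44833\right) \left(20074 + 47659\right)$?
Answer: $-2551840775$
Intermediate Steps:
$\left(\left(- 89 h + 38\right) - 44833\right) \left(20074 + 47659\right) = \left(\left(\left(-89\right) \left(-80\right) + 38\right) - 44833\right) \left(20074 + 47659\right) = \left(\left(7120 + 38\right) - 44833\right) 67733 = \left(7158 - 44833\right) 67733 = \left(-37675\right) 67733 = -2551840775$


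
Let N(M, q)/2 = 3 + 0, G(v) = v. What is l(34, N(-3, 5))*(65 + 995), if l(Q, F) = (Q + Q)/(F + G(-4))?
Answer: 36040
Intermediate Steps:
N(M, q) = 6 (N(M, q) = 2*(3 + 0) = 2*3 = 6)
l(Q, F) = 2*Q/(-4 + F) (l(Q, F) = (Q + Q)/(F - 4) = (2*Q)/(-4 + F) = 2*Q/(-4 + F))
l(34, N(-3, 5))*(65 + 995) = (2*34/(-4 + 6))*(65 + 995) = (2*34/2)*1060 = (2*34*(½))*1060 = 34*1060 = 36040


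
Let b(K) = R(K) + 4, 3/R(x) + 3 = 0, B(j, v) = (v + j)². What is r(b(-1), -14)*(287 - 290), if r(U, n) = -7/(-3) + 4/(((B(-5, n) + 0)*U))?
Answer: -2531/361 ≈ -7.0111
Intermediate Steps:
B(j, v) = (j + v)²
R(x) = -1 (R(x) = 3/(-3 + 0) = 3/(-3) = 3*(-⅓) = -1)
b(K) = 3 (b(K) = -1 + 4 = 3)
r(U, n) = 7/3 + 4/(U*(-5 + n)²) (r(U, n) = -7/(-3) + 4/((((-5 + n)² + 0)*U)) = -7*(-⅓) + 4/(((-5 + n)²*U)) = 7/3 + 4/((U*(-5 + n)²)) = 7/3 + 4*(1/(U*(-5 + n)²)) = 7/3 + 4/(U*(-5 + n)²))
r(b(-1), -14)*(287 - 290) = (7/3 + 4/(3*(-5 - 14)²))*(287 - 290) = (7/3 + 4*(⅓)/(-19)²)*(-3) = (7/3 + 4*(⅓)*(1/361))*(-3) = (7/3 + 4/1083)*(-3) = (2531/1083)*(-3) = -2531/361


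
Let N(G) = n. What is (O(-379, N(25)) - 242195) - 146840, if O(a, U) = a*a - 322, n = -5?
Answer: -245716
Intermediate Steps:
N(G) = -5
O(a, U) = -322 + a**2 (O(a, U) = a**2 - 322 = -322 + a**2)
(O(-379, N(25)) - 242195) - 146840 = ((-322 + (-379)**2) - 242195) - 146840 = ((-322 + 143641) - 242195) - 146840 = (143319 - 242195) - 146840 = -98876 - 146840 = -245716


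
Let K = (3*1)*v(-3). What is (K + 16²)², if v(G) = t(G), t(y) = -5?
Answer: 58081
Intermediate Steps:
v(G) = -5
K = -15 (K = (3*1)*(-5) = 3*(-5) = -15)
(K + 16²)² = (-15 + 16²)² = (-15 + 256)² = 241² = 58081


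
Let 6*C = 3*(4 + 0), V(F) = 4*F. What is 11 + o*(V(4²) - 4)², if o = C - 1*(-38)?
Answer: 144011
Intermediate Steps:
C = 2 (C = (3*(4 + 0))/6 = (3*4)/6 = (⅙)*12 = 2)
o = 40 (o = 2 - 1*(-38) = 2 + 38 = 40)
11 + o*(V(4²) - 4)² = 11 + 40*(4*4² - 4)² = 11 + 40*(4*16 - 4)² = 11 + 40*(64 - 4)² = 11 + 40*60² = 11 + 40*3600 = 11 + 144000 = 144011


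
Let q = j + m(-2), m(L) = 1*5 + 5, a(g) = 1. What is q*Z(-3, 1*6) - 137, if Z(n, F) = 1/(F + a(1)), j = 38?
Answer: -911/7 ≈ -130.14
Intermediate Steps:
m(L) = 10 (m(L) = 5 + 5 = 10)
q = 48 (q = 38 + 10 = 48)
Z(n, F) = 1/(1 + F) (Z(n, F) = 1/(F + 1) = 1/(1 + F))
q*Z(-3, 1*6) - 137 = 48/(1 + 1*6) - 137 = 48/(1 + 6) - 137 = 48/7 - 137 = -911/7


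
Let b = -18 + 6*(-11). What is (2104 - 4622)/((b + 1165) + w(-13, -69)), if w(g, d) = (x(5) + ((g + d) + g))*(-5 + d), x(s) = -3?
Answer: -2518/8333 ≈ -0.30217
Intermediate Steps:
b = -84 (b = -18 - 66 = -84)
w(g, d) = (-5 + d)*(-3 + d + 2*g) (w(g, d) = (-3 + ((g + d) + g))*(-5 + d) = (-3 + ((d + g) + g))*(-5 + d) = (-3 + (d + 2*g))*(-5 + d) = (-3 + d + 2*g)*(-5 + d) = (-5 + d)*(-3 + d + 2*g))
(2104 - 4622)/((b + 1165) + w(-13, -69)) = (2104 - 4622)/((-84 + 1165) + (15 + (-69)² - 10*(-13) - 8*(-69) + 2*(-69)*(-13))) = -2518/(1081 + (15 + 4761 + 130 + 552 + 1794)) = -2518/(1081 + 7252) = -2518/8333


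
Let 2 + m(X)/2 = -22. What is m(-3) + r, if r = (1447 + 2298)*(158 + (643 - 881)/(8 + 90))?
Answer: 582567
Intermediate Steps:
m(X) = -48 (m(X) = -4 + 2*(-22) = -4 - 44 = -48)
r = 582615 (r = 3745*(158 - 238/98) = 3745*(158 - 238*1/98) = 3745*(158 - 17/7) = 3745*(1089/7) = 582615)
m(-3) + r = -48 + 582615 = 582567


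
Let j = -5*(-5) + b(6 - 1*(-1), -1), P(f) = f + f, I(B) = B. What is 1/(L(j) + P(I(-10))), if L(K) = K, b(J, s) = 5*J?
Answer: 1/40 ≈ 0.025000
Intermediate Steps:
P(f) = 2*f
j = 60 (j = -5*(-5) + 5*(6 - 1*(-1)) = 25 + 5*(6 + 1) = 25 + 5*7 = 25 + 35 = 60)
1/(L(j) + P(I(-10))) = 1/(60 + 2*(-10)) = 1/(60 - 20) = 1/40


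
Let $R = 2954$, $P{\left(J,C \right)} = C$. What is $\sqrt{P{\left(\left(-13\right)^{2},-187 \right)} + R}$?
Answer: $\sqrt{2767} \approx 52.602$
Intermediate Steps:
$\sqrt{P{\left(\left(-13\right)^{2},-187 \right)} + R} = \sqrt{-187 + 2954} = \sqrt{2767}$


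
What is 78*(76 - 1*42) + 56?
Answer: 2708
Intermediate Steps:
78*(76 - 1*42) + 56 = 78*(76 - 42) + 56 = 78*34 + 56 = 2652 + 56 = 2708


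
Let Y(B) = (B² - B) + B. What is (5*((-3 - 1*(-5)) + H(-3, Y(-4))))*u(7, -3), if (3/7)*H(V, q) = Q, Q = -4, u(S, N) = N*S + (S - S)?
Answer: 770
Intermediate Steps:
u(S, N) = N*S (u(S, N) = N*S + 0 = N*S)
Y(B) = B²
H(V, q) = -28/3 (H(V, q) = (7/3)*(-4) = -28/3)
(5*((-3 - 1*(-5)) + H(-3, Y(-4))))*u(7, -3) = (5*((-3 - 1*(-5)) - 28/3))*(-3*7) = (5*((-3 + 5) - 28/3))*(-21) = (5*(2 - 28/3))*(-21) = (5*(-22/3))*(-21) = -110/3*(-21) = 770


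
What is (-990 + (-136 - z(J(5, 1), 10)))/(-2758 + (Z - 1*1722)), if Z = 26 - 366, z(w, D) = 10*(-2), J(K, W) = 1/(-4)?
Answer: 553/2410 ≈ 0.22946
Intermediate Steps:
J(K, W) = -1/4
z(w, D) = -20
Z = -340
(-990 + (-136 - z(J(5, 1), 10)))/(-2758 + (Z - 1*1722)) = (-990 + (-136 - 1*(-20)))/(-2758 + (-340 - 1*1722)) = (-990 + (-136 + 20))/(-2758 + (-340 - 1722)) = (-990 - 116)/(-2758 - 2062) = -1106/(-4820) = -1106*(-1/4820) = 553/2410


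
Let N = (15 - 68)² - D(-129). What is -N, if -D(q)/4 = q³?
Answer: 8583947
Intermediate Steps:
D(q) = -4*q³
N = -8583947 (N = (15 - 68)² - (-4)*(-129)³ = (-53)² - (-4)*(-2146689) = 2809 - 1*8586756 = 2809 - 8586756 = -8583947)
-N = -1*(-8583947) = 8583947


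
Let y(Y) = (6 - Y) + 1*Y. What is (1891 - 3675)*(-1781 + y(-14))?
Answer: 3166600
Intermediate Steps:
y(Y) = 6 (y(Y) = (6 - Y) + Y = 6)
(1891 - 3675)*(-1781 + y(-14)) = (1891 - 3675)*(-1781 + 6) = -1784*(-1775) = 3166600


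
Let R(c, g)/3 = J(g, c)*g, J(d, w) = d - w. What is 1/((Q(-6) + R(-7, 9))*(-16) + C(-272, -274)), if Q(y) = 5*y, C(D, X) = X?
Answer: -1/6706 ≈ -0.00014912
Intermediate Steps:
R(c, g) = 3*g*(g - c) (R(c, g) = 3*((g - c)*g) = 3*(g*(g - c)) = 3*g*(g - c))
1/((Q(-6) + R(-7, 9))*(-16) + C(-272, -274)) = 1/((5*(-6) + 3*9*(9 - 1*(-7)))*(-16) - 274) = 1/((-30 + 3*9*(9 + 7))*(-16) - 274) = 1/((-30 + 3*9*16)*(-16) - 274) = 1/((-30 + 432)*(-16) - 274) = 1/(402*(-16) - 274) = 1/(-6432 - 274) = 1/(-6706) = -1/6706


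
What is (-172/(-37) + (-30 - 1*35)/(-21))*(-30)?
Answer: -60170/259 ≈ -232.32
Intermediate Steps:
(-172/(-37) + (-30 - 1*35)/(-21))*(-30) = (-172*(-1/37) + (-30 - 35)*(-1/21))*(-30) = (172/37 - 65*(-1/21))*(-30) = (172/37 + 65/21)*(-30) = (6017/777)*(-30) = -60170/259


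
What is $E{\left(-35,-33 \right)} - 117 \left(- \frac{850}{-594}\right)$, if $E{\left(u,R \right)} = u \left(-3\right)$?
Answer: $- \frac{2060}{33} \approx -62.424$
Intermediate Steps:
$E{\left(u,R \right)} = - 3 u$
$E{\left(-35,-33 \right)} - 117 \left(- \frac{850}{-594}\right) = \left(-3\right) \left(-35\right) - 117 \left(- \frac{850}{-594}\right) = 105 - 117 \left(\left(-850\right) \left(- \frac{1}{594}\right)\right) = 105 - \frac{5525}{33} = - \frac{2060}{33}$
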